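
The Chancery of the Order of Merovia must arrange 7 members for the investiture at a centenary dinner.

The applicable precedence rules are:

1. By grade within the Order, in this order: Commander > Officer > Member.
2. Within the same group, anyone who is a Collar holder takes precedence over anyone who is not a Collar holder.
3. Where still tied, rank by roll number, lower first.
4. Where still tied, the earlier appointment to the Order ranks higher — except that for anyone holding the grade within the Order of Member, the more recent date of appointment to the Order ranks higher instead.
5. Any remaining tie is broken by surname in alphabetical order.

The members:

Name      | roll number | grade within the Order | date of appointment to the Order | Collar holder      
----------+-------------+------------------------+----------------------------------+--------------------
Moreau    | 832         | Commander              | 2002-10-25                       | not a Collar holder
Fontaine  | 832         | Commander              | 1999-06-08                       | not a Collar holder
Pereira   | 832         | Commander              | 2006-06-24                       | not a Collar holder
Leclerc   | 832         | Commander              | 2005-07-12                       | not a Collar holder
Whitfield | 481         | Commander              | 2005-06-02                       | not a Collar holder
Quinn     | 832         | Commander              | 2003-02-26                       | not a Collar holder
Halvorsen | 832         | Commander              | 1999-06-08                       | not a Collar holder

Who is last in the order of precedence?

Pereira

By grade within the Order: Whitfield, Fontaine, Halvorsen, Moreau, Quinn, Leclerc and Pereira (Commander).
Whitfield, Fontaine, Halvorsen, Moreau, Quinn, Leclerc and Pereira are each not a Collar holder, so the next rule applies.
Among Whitfield, Fontaine, Halvorsen, Moreau, Quinn, Leclerc and Pereira, by roll number (lower first): Whitfield (481) before Fontaine, Halvorsen, Moreau, Quinn, Leclerc and Pereira (832).
Among Fontaine, Halvorsen, Moreau, Quinn, Leclerc and Pereira, by date of appointment to the Order (earlier first): Fontaine and Halvorsen (1999-06-08) before Moreau (2002-10-25) before Quinn (2003-02-26) before Leclerc (2005-07-12) before Pereira (2006-06-24).
Among Fontaine and Halvorsen, alphabetically by surname: Fontaine before Halvorsen.
Order: Whitfield, Fontaine, Halvorsen, Moreau, Quinn, Leclerc, Pereira.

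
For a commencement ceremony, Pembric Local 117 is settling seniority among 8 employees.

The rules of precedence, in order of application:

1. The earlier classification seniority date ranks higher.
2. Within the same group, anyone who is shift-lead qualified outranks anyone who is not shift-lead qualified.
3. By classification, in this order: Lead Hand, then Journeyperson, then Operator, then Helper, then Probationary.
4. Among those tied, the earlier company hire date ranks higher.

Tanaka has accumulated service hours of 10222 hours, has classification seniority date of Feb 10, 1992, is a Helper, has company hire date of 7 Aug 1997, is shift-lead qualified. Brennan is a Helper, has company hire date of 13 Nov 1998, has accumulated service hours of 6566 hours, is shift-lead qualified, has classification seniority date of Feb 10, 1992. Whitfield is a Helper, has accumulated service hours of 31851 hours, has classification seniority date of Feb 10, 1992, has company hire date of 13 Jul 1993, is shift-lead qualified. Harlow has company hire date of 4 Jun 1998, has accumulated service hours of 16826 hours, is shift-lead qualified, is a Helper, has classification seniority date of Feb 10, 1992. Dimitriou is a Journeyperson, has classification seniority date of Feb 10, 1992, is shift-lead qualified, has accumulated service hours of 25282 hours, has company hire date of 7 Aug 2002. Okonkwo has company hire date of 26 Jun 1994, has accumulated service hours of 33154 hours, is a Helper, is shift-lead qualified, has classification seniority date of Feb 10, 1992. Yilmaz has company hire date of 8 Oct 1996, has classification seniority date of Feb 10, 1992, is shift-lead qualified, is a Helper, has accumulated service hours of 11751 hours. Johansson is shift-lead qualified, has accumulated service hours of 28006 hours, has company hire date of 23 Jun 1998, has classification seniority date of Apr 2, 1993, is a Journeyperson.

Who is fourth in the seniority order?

By classification seniority date (earlier first): Dimitriou, Whitfield, Okonkwo, Yilmaz, Tanaka, Harlow and Brennan (each Feb 10, 1992); then Johansson (Apr 2, 1993).
Dimitriou, Whitfield, Okonkwo, Yilmaz, Tanaka, Harlow and Brennan are each shift-lead qualified, so the next rule applies.
Among Dimitriou, Whitfield, Okonkwo, Yilmaz, Tanaka, Harlow and Brennan, by classification: Dimitriou (Journeyperson) before Whitfield, Okonkwo, Yilmaz, Tanaka, Harlow and Brennan (Helper).
Among Whitfield, Okonkwo, Yilmaz, Tanaka, Harlow and Brennan, by company hire date (earlier first): Whitfield (13 Jul 1993) before Okonkwo (26 Jun 1994) before Yilmaz (8 Oct 1996) before Tanaka (7 Aug 1997) before Harlow (4 Jun 1998) before Brennan (13 Nov 1998).
Order: Dimitriou, Whitfield, Okonkwo, Yilmaz, Tanaka, Harlow, Brennan, Johansson.

Yilmaz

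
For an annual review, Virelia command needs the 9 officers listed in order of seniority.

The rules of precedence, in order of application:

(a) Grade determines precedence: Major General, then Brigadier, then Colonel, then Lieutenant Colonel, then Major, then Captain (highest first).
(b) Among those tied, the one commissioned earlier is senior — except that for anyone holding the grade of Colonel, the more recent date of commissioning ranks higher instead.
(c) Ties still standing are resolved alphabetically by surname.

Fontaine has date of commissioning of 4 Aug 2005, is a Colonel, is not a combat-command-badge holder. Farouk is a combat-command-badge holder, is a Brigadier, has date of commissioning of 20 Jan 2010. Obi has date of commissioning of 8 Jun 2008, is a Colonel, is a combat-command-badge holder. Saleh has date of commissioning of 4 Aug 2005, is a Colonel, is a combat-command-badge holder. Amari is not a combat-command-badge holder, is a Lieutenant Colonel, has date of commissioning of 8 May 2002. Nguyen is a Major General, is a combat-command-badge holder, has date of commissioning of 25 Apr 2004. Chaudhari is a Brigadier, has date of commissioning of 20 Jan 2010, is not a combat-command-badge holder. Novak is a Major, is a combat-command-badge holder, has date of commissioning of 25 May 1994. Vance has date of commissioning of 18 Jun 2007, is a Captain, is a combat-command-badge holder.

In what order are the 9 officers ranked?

Nguyen, Chaudhari, Farouk, Obi, Fontaine, Saleh, Amari, Novak, Vance

By grade: Nguyen (Major General); then Chaudhari and Farouk (Brigadier); then Obi, Fontaine and Saleh (Colonel); then Amari (Lieutenant Colonel); then Novak (Major); then Vance (Captain).
Chaudhari and Farouk both have date of commissioning 20 Jan 2010, so the next rule applies.
Among Chaudhari and Farouk, alphabetically by surname: Chaudhari before Farouk.
Among Obi, Fontaine and Saleh, by date of commissioning (later first) (reversed rule for this group): Obi (8 Jun 2008) before Fontaine and Saleh (4 Aug 2005).
Among Fontaine and Saleh, alphabetically by surname: Fontaine before Saleh.
Full order: Nguyen, Chaudhari, Farouk, Obi, Fontaine, Saleh, Amari, Novak, Vance.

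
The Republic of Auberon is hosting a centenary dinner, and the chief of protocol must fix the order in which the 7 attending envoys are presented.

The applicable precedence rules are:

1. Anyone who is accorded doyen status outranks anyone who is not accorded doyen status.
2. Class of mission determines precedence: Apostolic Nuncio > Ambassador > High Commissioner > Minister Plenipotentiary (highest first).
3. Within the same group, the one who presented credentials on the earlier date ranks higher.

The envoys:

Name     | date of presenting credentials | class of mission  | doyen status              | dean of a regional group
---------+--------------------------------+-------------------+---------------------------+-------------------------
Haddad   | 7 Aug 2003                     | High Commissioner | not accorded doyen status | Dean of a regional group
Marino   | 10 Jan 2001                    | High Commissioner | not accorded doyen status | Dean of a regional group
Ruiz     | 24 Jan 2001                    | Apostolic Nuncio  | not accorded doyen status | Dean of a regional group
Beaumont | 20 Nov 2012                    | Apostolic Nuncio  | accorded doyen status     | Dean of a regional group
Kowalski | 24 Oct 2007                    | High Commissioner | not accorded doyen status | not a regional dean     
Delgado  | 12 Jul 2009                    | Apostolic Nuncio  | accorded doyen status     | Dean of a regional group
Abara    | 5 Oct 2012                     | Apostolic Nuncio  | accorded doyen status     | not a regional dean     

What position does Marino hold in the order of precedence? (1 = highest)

By the first rule: Delgado, Abara and Beaumont (each accorded doyen status); then Ruiz, Marino, Haddad and Kowalski (each not accorded doyen status).
Delgado, Abara and Beaumont are each Apostolic Nuncio, so the next rule applies.
Among Delgado, Abara and Beaumont, by date of presenting credentials (earlier first): Delgado (12 Jul 2009) before Abara (5 Oct 2012) before Beaumont (20 Nov 2012).
Among Ruiz, Marino, Haddad and Kowalski, by class of mission: Ruiz (Apostolic Nuncio) before Marino, Haddad and Kowalski (High Commissioner).
Among Marino, Haddad and Kowalski, by date of presenting credentials (earlier first): Marino (10 Jan 2001) before Haddad (7 Aug 2003) before Kowalski (24 Oct 2007).
Order: Delgado, Abara, Beaumont, Ruiz, Marino, Haddad, Kowalski. So position 5.

5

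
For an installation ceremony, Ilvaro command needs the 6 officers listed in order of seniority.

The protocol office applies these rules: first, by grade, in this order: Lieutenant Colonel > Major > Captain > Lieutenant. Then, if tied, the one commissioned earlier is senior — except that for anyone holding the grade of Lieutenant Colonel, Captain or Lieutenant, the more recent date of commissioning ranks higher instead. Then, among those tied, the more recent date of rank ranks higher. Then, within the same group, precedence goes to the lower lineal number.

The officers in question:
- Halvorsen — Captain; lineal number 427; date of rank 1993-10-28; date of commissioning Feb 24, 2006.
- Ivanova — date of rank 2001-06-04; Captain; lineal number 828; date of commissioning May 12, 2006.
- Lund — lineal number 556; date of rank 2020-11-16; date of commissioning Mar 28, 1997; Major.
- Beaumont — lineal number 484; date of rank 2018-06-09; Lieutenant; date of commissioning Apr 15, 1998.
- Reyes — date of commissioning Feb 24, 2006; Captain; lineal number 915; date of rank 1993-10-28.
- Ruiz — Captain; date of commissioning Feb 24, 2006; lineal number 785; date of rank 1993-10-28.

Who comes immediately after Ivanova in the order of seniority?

By grade: Lund (Major); then Ivanova, Halvorsen, Ruiz and Reyes (Captain); then Beaumont (Lieutenant).
Among Ivanova, Halvorsen, Ruiz and Reyes, by date of commissioning (later first) (reversed rule for this group): Ivanova (May 12, 2006) before Halvorsen, Ruiz and Reyes (Feb 24, 2006).
Halvorsen, Ruiz and Reyes all have date of rank 1993-10-28, so the next rule applies.
Among Halvorsen, Ruiz and Reyes, by lineal number (lower first): Halvorsen (427) before Ruiz (785) before Reyes (915).
Order: Lund, Ivanova, Halvorsen, Ruiz, Reyes, Beaumont.

Halvorsen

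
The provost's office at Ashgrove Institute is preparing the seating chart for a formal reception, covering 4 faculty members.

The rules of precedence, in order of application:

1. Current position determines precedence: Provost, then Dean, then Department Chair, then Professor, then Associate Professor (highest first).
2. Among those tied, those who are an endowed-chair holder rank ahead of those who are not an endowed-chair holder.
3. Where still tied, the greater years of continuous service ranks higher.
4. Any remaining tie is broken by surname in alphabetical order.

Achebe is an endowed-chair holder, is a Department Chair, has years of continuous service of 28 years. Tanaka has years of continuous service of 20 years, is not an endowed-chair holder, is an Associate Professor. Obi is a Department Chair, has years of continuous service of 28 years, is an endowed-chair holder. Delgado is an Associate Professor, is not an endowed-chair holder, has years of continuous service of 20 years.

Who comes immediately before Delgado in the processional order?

By current position: Achebe and Obi (Department Chair); then Delgado and Tanaka (Associate Professor).
Achebe and Obi are each an endowed-chair holder, so the next rule applies.
Achebe and Obi both have years of continuous service 28 years, so the next rule applies.
Among Achebe and Obi, alphabetically by surname: Achebe before Obi.
Delgado and Tanaka are each not an endowed-chair holder, so the next rule applies.
Delgado and Tanaka both have years of continuous service 20 years, so the next rule applies.
Among Delgado and Tanaka, alphabetically by surname: Delgado before Tanaka.
Order: Achebe, Obi, Delgado, Tanaka.

Obi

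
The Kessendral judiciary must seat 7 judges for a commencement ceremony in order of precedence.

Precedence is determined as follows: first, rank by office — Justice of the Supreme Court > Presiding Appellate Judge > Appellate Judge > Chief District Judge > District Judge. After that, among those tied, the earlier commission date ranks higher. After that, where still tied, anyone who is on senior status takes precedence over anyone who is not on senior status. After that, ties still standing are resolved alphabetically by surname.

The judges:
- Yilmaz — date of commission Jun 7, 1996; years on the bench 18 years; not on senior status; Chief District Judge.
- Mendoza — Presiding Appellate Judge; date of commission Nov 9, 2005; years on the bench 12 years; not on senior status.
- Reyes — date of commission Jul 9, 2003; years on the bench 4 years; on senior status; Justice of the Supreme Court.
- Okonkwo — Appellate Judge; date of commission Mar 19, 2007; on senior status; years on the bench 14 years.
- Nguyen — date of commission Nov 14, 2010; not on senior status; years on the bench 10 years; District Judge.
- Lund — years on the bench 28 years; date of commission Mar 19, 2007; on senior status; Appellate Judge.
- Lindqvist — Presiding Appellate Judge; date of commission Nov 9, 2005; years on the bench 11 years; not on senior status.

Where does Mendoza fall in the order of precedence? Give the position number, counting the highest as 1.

By office: Reyes (Justice of the Supreme Court); then Lindqvist and Mendoza (Presiding Appellate Judge); then Lund and Okonkwo (Appellate Judge); then Yilmaz (Chief District Judge); then Nguyen (District Judge).
Lindqvist and Mendoza both have date of commission Nov 9, 2005, so the next rule applies.
Lindqvist and Mendoza are each not on senior status, so the next rule applies.
Among Lindqvist and Mendoza, alphabetically by surname: Lindqvist before Mendoza.
Lund and Okonkwo both have date of commission Mar 19, 2007, so the next rule applies.
Lund and Okonkwo are each on senior status, so the next rule applies.
Among Lund and Okonkwo, alphabetically by surname: Lund before Okonkwo.
Order: Reyes, Lindqvist, Mendoza, Lund, Okonkwo, Yilmaz, Nguyen. So position 3.

3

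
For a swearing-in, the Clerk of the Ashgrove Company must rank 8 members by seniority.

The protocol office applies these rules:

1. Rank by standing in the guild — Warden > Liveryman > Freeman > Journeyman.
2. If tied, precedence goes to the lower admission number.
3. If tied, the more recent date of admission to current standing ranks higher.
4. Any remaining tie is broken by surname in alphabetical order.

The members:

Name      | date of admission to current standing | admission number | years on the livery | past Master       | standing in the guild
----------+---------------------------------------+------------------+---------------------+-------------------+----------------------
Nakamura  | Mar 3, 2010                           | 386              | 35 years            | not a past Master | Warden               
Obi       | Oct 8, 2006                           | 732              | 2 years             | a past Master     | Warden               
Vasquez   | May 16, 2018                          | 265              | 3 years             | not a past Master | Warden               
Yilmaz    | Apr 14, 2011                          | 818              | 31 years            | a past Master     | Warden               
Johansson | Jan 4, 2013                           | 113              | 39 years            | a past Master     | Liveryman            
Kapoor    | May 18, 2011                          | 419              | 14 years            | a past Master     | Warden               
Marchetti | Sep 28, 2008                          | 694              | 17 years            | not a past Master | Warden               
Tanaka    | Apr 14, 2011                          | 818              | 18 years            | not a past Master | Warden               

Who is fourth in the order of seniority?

Marchetti

By standing in the guild: Vasquez, Nakamura, Kapoor, Marchetti, Obi, Tanaka and Yilmaz (Warden); then Johansson (Liveryman).
Among Vasquez, Nakamura, Kapoor, Marchetti, Obi, Tanaka and Yilmaz, by admission number (lower first): Vasquez (265) before Nakamura (386) before Kapoor (419) before Marchetti (694) before Obi (732) before Tanaka and Yilmaz (818).
Tanaka and Yilmaz both have date of admission to current standing Apr 14, 2011, so the next rule applies.
Among Tanaka and Yilmaz, alphabetically by surname: Tanaka before Yilmaz.
Order: Vasquez, Nakamura, Kapoor, Marchetti, Obi, Tanaka, Yilmaz, Johansson.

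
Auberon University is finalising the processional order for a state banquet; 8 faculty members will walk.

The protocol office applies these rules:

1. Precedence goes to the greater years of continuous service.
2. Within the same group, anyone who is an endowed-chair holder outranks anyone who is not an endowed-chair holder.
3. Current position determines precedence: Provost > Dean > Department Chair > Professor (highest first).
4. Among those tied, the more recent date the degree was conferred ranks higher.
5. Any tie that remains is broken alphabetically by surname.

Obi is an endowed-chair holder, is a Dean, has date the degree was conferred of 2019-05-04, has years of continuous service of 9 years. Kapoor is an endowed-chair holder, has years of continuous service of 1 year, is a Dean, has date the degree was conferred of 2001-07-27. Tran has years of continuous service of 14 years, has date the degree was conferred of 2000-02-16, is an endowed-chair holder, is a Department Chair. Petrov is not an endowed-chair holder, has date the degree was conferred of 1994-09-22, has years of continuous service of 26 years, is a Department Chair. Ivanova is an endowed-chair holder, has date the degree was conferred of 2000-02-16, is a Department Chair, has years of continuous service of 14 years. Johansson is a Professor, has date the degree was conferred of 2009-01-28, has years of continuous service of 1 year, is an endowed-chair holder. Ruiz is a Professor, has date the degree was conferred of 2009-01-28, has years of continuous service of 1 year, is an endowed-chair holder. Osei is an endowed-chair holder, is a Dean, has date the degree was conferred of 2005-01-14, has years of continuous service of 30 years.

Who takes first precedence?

By years of continuous service (higher first): Osei (30 years); then Petrov (26 years); then Ivanova and Tran (both 14 years); then Obi (9 years); then Kapoor, Johansson and Ruiz (each 1 year).
Ivanova and Tran are each an endowed-chair holder, so the next rule applies.
Ivanova and Tran are each Department Chair, so the next rule applies.
Ivanova and Tran both have date the degree was conferred 2000-02-16, so the next rule applies.
Among Ivanova and Tran, alphabetically by surname: Ivanova before Tran.
Kapoor, Johansson and Ruiz are each an endowed-chair holder, so the next rule applies.
Among Kapoor, Johansson and Ruiz, by current position: Kapoor (Dean) before Johansson and Ruiz (Professor).
Johansson and Ruiz both have date the degree was conferred 2009-01-28, so the next rule applies.
Among Johansson and Ruiz, alphabetically by surname: Johansson before Ruiz.
Order: Osei, Petrov, Ivanova, Tran, Obi, Kapoor, Johansson, Ruiz.

Osei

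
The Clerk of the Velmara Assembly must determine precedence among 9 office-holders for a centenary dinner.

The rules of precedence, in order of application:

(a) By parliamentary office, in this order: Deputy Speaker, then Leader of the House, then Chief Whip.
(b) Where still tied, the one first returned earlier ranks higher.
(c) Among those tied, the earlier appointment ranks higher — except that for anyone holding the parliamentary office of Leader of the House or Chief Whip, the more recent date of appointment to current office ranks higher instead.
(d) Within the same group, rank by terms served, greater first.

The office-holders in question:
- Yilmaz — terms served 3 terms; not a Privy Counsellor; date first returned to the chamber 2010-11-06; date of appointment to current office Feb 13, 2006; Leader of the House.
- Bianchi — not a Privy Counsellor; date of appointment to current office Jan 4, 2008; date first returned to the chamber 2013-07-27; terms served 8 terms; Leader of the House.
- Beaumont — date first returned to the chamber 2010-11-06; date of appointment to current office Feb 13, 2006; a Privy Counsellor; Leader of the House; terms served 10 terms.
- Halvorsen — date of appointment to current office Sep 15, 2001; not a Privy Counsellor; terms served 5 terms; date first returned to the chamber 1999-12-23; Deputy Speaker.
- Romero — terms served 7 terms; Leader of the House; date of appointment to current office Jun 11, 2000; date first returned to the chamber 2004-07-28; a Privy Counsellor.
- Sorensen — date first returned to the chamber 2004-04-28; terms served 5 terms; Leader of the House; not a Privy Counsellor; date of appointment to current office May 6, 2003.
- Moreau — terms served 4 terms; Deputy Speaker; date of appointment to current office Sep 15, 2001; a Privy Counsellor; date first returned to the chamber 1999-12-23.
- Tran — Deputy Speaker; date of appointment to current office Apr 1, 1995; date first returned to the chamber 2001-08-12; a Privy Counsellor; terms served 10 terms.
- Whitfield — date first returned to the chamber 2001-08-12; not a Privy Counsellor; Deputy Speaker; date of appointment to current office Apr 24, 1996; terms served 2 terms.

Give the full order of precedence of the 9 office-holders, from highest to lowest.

Halvorsen, Moreau, Tran, Whitfield, Sorensen, Romero, Beaumont, Yilmaz, Bianchi

By parliamentary office: Halvorsen, Moreau, Tran and Whitfield (Deputy Speaker); then Sorensen, Romero, Beaumont, Yilmaz and Bianchi (Leader of the House).
Among Halvorsen, Moreau, Tran and Whitfield, by date first returned to the chamber (earlier first): Halvorsen and Moreau (1999-12-23) before Tran and Whitfield (2001-08-12).
Halvorsen and Moreau both have date of appointment to current office Sep 15, 2001, so the next rule applies.
Among Halvorsen and Moreau, by terms served (higher first): Halvorsen (5 terms) before Moreau (4 terms).
Among Tran and Whitfield, by date of appointment to current office (earlier first): Tran (Apr 1, 1995) before Whitfield (Apr 24, 1996).
Among Sorensen, Romero, Beaumont, Yilmaz and Bianchi, by date first returned to the chamber (earlier first): Sorensen (2004-04-28) before Romero (2004-07-28) before Beaumont and Yilmaz (2010-11-06) before Bianchi (2013-07-27).
Beaumont and Yilmaz both have date of appointment to current office Feb 13, 2006, so the next rule applies.
Among Beaumont and Yilmaz, by terms served (higher first): Beaumont (10 terms) before Yilmaz (3 terms).
Full order: Halvorsen, Moreau, Tran, Whitfield, Sorensen, Romero, Beaumont, Yilmaz, Bianchi.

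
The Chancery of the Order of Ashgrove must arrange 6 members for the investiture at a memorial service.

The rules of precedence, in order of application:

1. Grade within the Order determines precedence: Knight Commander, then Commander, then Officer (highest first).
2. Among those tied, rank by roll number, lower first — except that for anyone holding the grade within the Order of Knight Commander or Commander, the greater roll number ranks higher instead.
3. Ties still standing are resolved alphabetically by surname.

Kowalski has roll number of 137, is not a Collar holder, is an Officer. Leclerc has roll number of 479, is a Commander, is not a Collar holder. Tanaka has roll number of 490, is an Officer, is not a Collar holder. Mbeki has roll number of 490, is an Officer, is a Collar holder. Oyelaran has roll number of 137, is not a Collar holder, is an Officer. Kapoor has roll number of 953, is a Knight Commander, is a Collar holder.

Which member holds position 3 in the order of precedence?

By grade within the Order: Kapoor (Knight Commander); then Leclerc (Commander); then Kowalski, Oyelaran, Mbeki and Tanaka (Officer).
Among Kowalski, Oyelaran, Mbeki and Tanaka, by roll number (lower first): Kowalski and Oyelaran (137) before Mbeki and Tanaka (490).
Among Kowalski and Oyelaran, alphabetically by surname: Kowalski before Oyelaran.
Among Mbeki and Tanaka, alphabetically by surname: Mbeki before Tanaka.
Order: Kapoor, Leclerc, Kowalski, Oyelaran, Mbeki, Tanaka.

Kowalski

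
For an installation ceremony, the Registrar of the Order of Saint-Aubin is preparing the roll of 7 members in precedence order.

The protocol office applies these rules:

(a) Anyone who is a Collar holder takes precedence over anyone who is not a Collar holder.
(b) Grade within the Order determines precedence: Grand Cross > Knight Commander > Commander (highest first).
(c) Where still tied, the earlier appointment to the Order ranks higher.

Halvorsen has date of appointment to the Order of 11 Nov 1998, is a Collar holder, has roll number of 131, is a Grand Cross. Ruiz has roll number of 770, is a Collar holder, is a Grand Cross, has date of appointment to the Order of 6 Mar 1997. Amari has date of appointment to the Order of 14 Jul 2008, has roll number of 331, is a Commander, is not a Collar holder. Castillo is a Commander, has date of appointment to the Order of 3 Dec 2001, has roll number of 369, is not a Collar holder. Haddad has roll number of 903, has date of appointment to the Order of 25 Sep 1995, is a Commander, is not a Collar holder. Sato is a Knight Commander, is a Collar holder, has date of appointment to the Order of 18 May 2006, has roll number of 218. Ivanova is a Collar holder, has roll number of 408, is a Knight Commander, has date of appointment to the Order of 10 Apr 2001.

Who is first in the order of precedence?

Ruiz

By the first rule: Ruiz, Halvorsen, Ivanova and Sato (each a Collar holder); then Haddad, Castillo and Amari (each not a Collar holder).
Among Ruiz, Halvorsen, Ivanova and Sato, by grade within the Order: Ruiz and Halvorsen (Grand Cross) before Ivanova and Sato (Knight Commander).
Among Ruiz and Halvorsen, by date of appointment to the Order (earlier first): Ruiz (6 Mar 1997) before Halvorsen (11 Nov 1998).
Among Ivanova and Sato, by date of appointment to the Order (earlier first): Ivanova (10 Apr 2001) before Sato (18 May 2006).
Haddad, Castillo and Amari are each Commander, so the next rule applies.
Among Haddad, Castillo and Amari, by date of appointment to the Order (earlier first): Haddad (25 Sep 1995) before Castillo (3 Dec 2001) before Amari (14 Jul 2008).
Order: Ruiz, Halvorsen, Ivanova, Sato, Haddad, Castillo, Amari.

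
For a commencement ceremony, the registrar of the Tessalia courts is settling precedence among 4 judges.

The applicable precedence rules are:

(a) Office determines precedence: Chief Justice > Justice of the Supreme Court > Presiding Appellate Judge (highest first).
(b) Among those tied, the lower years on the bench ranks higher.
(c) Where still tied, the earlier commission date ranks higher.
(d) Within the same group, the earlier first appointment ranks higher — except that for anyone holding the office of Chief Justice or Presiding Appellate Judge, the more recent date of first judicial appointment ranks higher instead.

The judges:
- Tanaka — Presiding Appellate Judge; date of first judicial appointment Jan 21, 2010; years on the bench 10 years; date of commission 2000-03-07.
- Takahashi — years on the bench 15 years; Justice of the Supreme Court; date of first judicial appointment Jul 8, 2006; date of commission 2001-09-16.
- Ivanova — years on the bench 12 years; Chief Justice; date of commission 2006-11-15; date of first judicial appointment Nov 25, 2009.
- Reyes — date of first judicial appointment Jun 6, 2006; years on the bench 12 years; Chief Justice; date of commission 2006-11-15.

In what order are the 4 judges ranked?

Ivanova, Reyes, Takahashi, Tanaka

By office: Ivanova and Reyes (Chief Justice); then Takahashi (Justice of the Supreme Court); then Tanaka (Presiding Appellate Judge).
Ivanova and Reyes both have years on the bench 12 years, so the next rule applies.
Ivanova and Reyes both have date of commission 2006-11-15, so the next rule applies.
Among Ivanova and Reyes, by date of first judicial appointment (later first) (reversed rule for this group): Ivanova (Nov 25, 2009) before Reyes (Jun 6, 2006).
Full order: Ivanova, Reyes, Takahashi, Tanaka.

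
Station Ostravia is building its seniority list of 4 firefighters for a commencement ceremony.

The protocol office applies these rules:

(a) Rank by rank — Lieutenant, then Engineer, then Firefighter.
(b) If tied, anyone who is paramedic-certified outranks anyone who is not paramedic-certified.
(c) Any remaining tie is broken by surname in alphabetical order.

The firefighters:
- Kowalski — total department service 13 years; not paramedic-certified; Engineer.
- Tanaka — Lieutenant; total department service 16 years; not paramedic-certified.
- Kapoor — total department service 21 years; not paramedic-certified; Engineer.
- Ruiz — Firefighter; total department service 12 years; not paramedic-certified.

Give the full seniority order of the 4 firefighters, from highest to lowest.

By rank: Tanaka (Lieutenant); then Kapoor and Kowalski (Engineer); then Ruiz (Firefighter).
Kapoor and Kowalski are each not paramedic-certified, so the next rule applies.
Among Kapoor and Kowalski, alphabetically by surname: Kapoor before Kowalski.
Full order: Tanaka, Kapoor, Kowalski, Ruiz.

Tanaka, Kapoor, Kowalski, Ruiz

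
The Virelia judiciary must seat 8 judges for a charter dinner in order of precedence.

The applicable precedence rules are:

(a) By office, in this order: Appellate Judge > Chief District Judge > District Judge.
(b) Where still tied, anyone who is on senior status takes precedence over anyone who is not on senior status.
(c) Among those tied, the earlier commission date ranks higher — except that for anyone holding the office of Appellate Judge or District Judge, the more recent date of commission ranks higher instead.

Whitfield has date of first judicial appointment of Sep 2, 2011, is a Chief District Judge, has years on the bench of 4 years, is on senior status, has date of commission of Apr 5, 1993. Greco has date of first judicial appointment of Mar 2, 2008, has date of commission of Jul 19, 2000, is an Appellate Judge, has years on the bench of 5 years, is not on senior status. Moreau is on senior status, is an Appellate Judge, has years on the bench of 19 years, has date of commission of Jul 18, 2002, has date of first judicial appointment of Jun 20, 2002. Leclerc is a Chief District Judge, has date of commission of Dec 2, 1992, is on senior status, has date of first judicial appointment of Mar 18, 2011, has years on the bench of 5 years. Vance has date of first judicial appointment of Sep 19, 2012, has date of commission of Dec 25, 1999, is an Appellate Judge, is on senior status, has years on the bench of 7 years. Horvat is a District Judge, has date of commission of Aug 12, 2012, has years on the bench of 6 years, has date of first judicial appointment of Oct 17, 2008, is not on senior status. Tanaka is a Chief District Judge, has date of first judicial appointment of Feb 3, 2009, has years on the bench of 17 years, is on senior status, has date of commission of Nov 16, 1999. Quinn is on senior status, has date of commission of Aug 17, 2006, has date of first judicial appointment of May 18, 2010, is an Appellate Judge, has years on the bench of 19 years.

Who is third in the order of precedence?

Vance

By office: Quinn, Moreau, Vance and Greco (Appellate Judge); then Leclerc, Whitfield and Tanaka (Chief District Judge); then Horvat (District Judge).
Among Quinn, Moreau, Vance and Greco, on senior status before not on senior status: Quinn, Moreau and Vance (on senior status) before Greco (not on senior status).
Among Quinn, Moreau and Vance, by date of commission (later first) (reversed rule for this group): Quinn (Aug 17, 2006) before Moreau (Jul 18, 2002) before Vance (Dec 25, 1999).
Leclerc, Whitfield and Tanaka are each on senior status, so the next rule applies.
Among Leclerc, Whitfield and Tanaka, by date of commission (earlier first): Leclerc (Dec 2, 1992) before Whitfield (Apr 5, 1993) before Tanaka (Nov 16, 1999).
Order: Quinn, Moreau, Vance, Greco, Leclerc, Whitfield, Tanaka, Horvat.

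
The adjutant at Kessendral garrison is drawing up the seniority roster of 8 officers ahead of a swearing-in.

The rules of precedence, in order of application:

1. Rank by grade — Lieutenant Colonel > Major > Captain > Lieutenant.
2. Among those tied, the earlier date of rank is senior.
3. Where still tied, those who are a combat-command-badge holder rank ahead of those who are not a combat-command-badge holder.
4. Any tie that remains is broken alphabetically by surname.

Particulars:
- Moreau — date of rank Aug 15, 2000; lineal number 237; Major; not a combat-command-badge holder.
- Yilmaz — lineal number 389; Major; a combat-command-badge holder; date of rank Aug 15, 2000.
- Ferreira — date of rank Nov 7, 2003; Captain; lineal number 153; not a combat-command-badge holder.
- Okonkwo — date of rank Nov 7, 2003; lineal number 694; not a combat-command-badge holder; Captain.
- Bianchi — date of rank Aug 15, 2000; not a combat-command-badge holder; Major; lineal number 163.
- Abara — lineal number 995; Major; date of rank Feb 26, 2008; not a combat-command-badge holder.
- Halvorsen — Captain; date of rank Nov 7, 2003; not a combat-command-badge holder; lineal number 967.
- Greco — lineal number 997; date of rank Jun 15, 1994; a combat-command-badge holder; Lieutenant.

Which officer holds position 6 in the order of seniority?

Halvorsen

By grade: Yilmaz, Bianchi, Moreau and Abara (Major); then Ferreira, Halvorsen and Okonkwo (Captain); then Greco (Lieutenant).
Among Yilmaz, Bianchi, Moreau and Abara, by date of rank (earlier first): Yilmaz, Bianchi and Moreau (Aug 15, 2000) before Abara (Feb 26, 2008).
Among Yilmaz, Bianchi and Moreau, a combat-command-badge holder before not a combat-command-badge holder: Yilmaz (a combat-command-badge holder) before Bianchi and Moreau (not a combat-command-badge holder).
Among Bianchi and Moreau, alphabetically by surname: Bianchi before Moreau.
Ferreira, Halvorsen and Okonkwo all have date of rank Nov 7, 2003, so the next rule applies.
Ferreira, Halvorsen and Okonkwo are each not a combat-command-badge holder, so the next rule applies.
Among Ferreira, Halvorsen and Okonkwo, alphabetically by surname: Ferreira before Halvorsen before Okonkwo.
Order: Yilmaz, Bianchi, Moreau, Abara, Ferreira, Halvorsen, Okonkwo, Greco.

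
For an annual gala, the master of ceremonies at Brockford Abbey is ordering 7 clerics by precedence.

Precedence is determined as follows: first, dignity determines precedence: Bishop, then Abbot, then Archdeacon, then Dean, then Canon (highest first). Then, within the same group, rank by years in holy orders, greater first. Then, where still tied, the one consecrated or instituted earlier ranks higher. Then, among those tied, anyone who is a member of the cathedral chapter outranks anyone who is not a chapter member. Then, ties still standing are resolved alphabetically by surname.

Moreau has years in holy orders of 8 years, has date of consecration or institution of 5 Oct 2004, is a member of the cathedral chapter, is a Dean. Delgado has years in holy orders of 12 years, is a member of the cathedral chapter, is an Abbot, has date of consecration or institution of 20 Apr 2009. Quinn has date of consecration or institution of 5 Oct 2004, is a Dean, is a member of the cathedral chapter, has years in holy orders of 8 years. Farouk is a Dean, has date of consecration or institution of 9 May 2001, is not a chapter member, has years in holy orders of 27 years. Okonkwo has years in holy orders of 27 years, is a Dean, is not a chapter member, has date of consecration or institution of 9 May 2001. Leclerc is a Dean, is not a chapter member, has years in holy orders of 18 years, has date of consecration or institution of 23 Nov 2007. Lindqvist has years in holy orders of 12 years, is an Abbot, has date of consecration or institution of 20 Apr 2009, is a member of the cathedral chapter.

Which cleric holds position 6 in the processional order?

By dignity: Delgado and Lindqvist (Abbot); then Farouk, Okonkwo, Leclerc, Moreau and Quinn (Dean).
Delgado and Lindqvist both have years in holy orders 12 years, so the next rule applies.
Delgado and Lindqvist both have date of consecration or institution 20 Apr 2009, so the next rule applies.
Delgado and Lindqvist are each a member of the cathedral chapter, so the next rule applies.
Among Delgado and Lindqvist, alphabetically by surname: Delgado before Lindqvist.
Among Farouk, Okonkwo, Leclerc, Moreau and Quinn, by years in holy orders (higher first): Farouk and Okonkwo (27 years) before Leclerc (18 years) before Moreau and Quinn (8 years).
Farouk and Okonkwo both have date of consecration or institution 9 May 2001, so the next rule applies.
Farouk and Okonkwo are each not a chapter member, so the next rule applies.
Among Farouk and Okonkwo, alphabetically by surname: Farouk before Okonkwo.
Moreau and Quinn both have date of consecration or institution 5 Oct 2004, so the next rule applies.
Moreau and Quinn are each a member of the cathedral chapter, so the next rule applies.
Among Moreau and Quinn, alphabetically by surname: Moreau before Quinn.
Order: Delgado, Lindqvist, Farouk, Okonkwo, Leclerc, Moreau, Quinn.

Moreau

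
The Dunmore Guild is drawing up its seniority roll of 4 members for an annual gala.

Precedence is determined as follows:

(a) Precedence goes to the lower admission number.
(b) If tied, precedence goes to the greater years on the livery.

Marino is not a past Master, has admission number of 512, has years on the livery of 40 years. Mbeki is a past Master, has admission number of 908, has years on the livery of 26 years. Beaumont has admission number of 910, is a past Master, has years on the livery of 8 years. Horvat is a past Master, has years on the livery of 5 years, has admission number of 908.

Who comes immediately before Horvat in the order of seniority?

Mbeki

By admission number (lower first): Marino (512); then Mbeki and Horvat (both 908); then Beaumont (910).
Among Mbeki and Horvat, by years on the livery (higher first): Mbeki (26 years) before Horvat (5 years).
Order: Marino, Mbeki, Horvat, Beaumont.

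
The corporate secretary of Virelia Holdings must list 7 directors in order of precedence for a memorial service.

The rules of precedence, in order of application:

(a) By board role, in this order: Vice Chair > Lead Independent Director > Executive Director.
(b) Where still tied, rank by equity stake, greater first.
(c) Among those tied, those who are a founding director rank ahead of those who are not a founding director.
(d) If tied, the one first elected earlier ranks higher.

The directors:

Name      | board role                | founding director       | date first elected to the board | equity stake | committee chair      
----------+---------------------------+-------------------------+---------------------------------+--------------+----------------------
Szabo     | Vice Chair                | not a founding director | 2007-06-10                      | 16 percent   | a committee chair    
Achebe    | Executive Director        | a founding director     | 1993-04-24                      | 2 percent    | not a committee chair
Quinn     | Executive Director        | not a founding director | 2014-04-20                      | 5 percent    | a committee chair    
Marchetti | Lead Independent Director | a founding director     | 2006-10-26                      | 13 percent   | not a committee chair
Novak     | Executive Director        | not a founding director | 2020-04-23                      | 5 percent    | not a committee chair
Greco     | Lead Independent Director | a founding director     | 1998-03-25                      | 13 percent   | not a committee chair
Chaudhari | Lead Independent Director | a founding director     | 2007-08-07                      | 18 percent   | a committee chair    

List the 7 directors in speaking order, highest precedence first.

Szabo, Chaudhari, Greco, Marchetti, Quinn, Novak, Achebe

By board role: Szabo (Vice Chair); then Chaudhari, Greco and Marchetti (Lead Independent Director); then Quinn, Novak and Achebe (Executive Director).
Among Chaudhari, Greco and Marchetti, by equity stake (higher first): Chaudhari (18 percent) before Greco and Marchetti (13 percent).
Greco and Marchetti are each a founding director, so the next rule applies.
Among Greco and Marchetti, by date first elected to the board (earlier first): Greco (1998-03-25) before Marchetti (2006-10-26).
Among Quinn, Novak and Achebe, by equity stake (higher first): Quinn and Novak (5 percent) before Achebe (2 percent).
Quinn and Novak are each not a founding director, so the next rule applies.
Among Quinn and Novak, by date first elected to the board (earlier first): Quinn (2014-04-20) before Novak (2020-04-23).
Full order: Szabo, Chaudhari, Greco, Marchetti, Quinn, Novak, Achebe.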